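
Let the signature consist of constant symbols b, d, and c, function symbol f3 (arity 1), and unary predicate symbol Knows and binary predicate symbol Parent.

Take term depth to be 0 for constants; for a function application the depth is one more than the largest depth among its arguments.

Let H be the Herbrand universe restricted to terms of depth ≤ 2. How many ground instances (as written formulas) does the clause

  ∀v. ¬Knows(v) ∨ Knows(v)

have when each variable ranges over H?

9

Ground terms of depth ≤ 2:
  Let N_k count ground terms of depth at most k. Each non-constant term of depth ≤ k is some function symbol applied to depth-≤(k−1) arguments, giving N_k = 3 + N_{k-1}.
  N_0 = 3
  N_1 = 3 + 3 = 6
  N_2 = 3 + 6 = 9
  Explicitly: b, d, c, f3(b), f3(d), f3(c), f3(f3(b)), f3(f3(d)), f3(f3(c)).
So there are 9 ground terms available for substitution.
The clause has 1 distinct variable (v), which appears in the body. In the free term algebra distinct substitutions yield syntactically distinct ground instances.
Number of ground instances = 9.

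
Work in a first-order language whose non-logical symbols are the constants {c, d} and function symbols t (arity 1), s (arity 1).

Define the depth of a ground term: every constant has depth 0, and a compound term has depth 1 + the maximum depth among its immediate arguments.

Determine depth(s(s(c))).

2

depth(s(c)) = 1 + depth(c) = 1 + 0 = 1
depth(s(s(c))) = 1 + depth(s(c)) = 1 + 1 = 2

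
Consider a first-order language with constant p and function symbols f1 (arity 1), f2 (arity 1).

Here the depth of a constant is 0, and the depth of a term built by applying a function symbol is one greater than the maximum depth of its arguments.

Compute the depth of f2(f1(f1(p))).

3

depth(f1(p)) = 1 + depth(p) = 1 + 0 = 1
depth(f1(f1(p))) = 1 + depth(f1(p)) = 1 + 1 = 2
depth(f2(f1(f1(p)))) = 1 + depth(f1(f1(p))) = 1 + 2 = 3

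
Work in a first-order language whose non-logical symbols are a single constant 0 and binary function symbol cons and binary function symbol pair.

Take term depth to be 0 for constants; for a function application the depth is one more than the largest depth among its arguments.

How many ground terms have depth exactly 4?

1044736

Write N_k for the number of ground terms of depth ≤ k. A term of depth ≤ k is either a constant or a function symbol applied to arguments of depth ≤ k−1, so N_k = 1 + N_{k-1}^2 + N_{k-1}^2.
N_0 = 1
N_1 = 1 + 1^2 + 1^2 = 3
N_2 = 1 + 3^2 + 3^2 = 19
N_3 = 1 + 19^2 + 19^2 = 723
N_4 = 1 + 723^2 + 723^2 = 1045459
Terms of depth exactly 4: N_4 − N_3 = 1045459 − 723 = 1044736.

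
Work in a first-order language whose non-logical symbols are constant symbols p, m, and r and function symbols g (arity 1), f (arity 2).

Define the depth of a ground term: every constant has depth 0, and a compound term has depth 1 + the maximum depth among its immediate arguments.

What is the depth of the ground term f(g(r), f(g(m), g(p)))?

depth(g(r)) = 1 + depth(r) = 1 + 0 = 1
depth(g(m)) = 1 + depth(m) = 1 + 0 = 1
depth(g(p)) = 1 + depth(p) = 1 + 0 = 1
depth(f(g(m), g(p))) = 1 + max(1, 1) = 2
depth(f(g(r), f(g(m), g(p)))) = 1 + max(1, 2) = 3

3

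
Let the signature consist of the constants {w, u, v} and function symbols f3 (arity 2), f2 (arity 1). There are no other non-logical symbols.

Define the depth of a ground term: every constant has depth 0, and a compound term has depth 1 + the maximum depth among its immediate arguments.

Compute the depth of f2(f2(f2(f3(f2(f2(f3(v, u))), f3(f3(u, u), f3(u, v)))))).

7

depth(f3(v, u)) = 1 + max(0, 0) = 1
depth(f2(f3(v, u))) = 1 + depth(f3(v, u)) = 1 + 1 = 2
depth(f2(f2(f3(v, u)))) = 1 + depth(f2(f3(v, u))) = 1 + 2 = 3
depth(f3(u, u)) = 1 + max(0, 0) = 1
depth(f3(u, v)) = 1 + max(0, 0) = 1
depth(f3(f3(u, u), f3(u, v))) = 1 + max(1, 1) = 2
depth(f3(f2(f2(f3(v, u))), f3(f3(u, u), f3(u, v)))) = 1 + max(3, 2) = 4
depth(f2(f3(f2(f2(f3(v, u))), f3(f3(u, u), f3(u, v))))) = 1 + depth(f3(f2(f2(f3(v, u))), f3(f3(u, u), f3(u, v)))) = 1 + 4 = 5
depth(f2(f2(f3(f2(f2(f3(v, u))), f3(f3(u, u), f3(u, v)))))) = 1 + depth(f2(f3(f2(f2(f3(v, u))), f3(f3(u, u), f3(u, v))))) = 1 + 5 = 6
depth(f2(f2(f2(f3(f2(f2(f3(v, u))), f3(f3(u, u), f3(u, v))))))) = 1 + depth(f2(f2(f3(f2(f2(f3(v, u))), f3(f3(u, u), f3(u, v)))))) = 1 + 6 = 7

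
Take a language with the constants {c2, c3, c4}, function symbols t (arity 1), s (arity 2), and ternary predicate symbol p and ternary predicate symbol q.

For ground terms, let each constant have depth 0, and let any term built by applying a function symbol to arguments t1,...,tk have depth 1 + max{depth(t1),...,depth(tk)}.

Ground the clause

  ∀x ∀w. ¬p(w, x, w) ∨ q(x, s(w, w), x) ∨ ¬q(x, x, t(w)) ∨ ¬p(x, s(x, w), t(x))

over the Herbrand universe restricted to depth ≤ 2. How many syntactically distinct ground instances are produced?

59049

Ground terms of depth ≤ 2:
  Let N_k = |{terms of depth ≤ k}|. Then N_0 = 3 and N_k = 3 + N_{k-1} + N_{k-1}^2 for k ≥ 1 (one summand per function symbol, arity giving the exponent).
  N_0 = 3
  N_1 = 3 + 3 + 3^2 = 15
  N_2 = 3 + 15 + 15^2 = 243
So there are 243 ground terms available for substitution.
The body mentions every one of the 2 quantified variables; since ground terms form a free algebra, no two substitutions collapse to the same formula.
Number of ground instances = 243^2 = 59049.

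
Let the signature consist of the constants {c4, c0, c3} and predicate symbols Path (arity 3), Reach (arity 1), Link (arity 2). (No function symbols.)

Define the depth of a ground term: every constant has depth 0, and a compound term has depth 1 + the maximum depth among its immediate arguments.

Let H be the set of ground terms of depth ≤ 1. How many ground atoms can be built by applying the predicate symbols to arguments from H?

First count ground terms of depth ≤ 1.
With no function symbols every ground term is a constant, so there are exactly 3 ground terms at every depth bound.
N_0 = 3
N_1 = 3
Explicitly: c4, c0, c3.
So |H| = 3.
Ground atoms are formed by filling each argument slot of a predicate with a term from H, so an r-ary predicate gives |H|^r atoms:
  Path: 3^3 = 27;  Reach: 3;  Link: 3^2 = 9
Total ground atoms: 27 + 3 + 9 = 39.

39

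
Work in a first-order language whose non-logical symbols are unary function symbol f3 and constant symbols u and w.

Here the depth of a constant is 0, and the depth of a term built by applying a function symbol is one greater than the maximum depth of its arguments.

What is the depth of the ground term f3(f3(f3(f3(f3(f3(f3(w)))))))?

depth(f3(w)) = 1 + depth(w) = 1 + 0 = 1
depth(f3(f3(w))) = 1 + depth(f3(w)) = 1 + 1 = 2
depth(f3(f3(f3(w)))) = 1 + depth(f3(f3(w))) = 1 + 2 = 3
depth(f3(f3(f3(f3(w))))) = 1 + depth(f3(f3(f3(w)))) = 1 + 3 = 4
depth(f3(f3(f3(f3(f3(w)))))) = 1 + depth(f3(f3(f3(f3(w))))) = 1 + 4 = 5
depth(f3(f3(f3(f3(f3(f3(w))))))) = 1 + depth(f3(f3(f3(f3(f3(w)))))) = 1 + 5 = 6
depth(f3(f3(f3(f3(f3(f3(f3(w)))))))) = 1 + depth(f3(f3(f3(f3(f3(f3(w))))))) = 1 + 6 = 7

7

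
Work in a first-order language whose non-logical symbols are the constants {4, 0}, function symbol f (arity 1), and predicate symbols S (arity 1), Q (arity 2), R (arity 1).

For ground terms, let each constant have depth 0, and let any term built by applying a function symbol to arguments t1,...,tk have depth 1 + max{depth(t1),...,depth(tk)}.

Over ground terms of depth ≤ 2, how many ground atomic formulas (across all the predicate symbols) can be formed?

First count ground terms of depth ≤ 2.
If N_k denotes the number of depth-≤k ground terms, the 2 constants give N_0 = 2, and each function symbol of arity r contributes N_{k-1}^r new terms at level k: N_k = 2 + N_{k-1}.
N_0 = 2
N_1 = 2 + 2 = 4
N_2 = 2 + 4 = 6
So |H| = 6.
A ground atom is a predicate applied to a tuple of terms from H, so the count is the sum over predicates of |H|^arity:
  S: 6;  Q: 6^2 = 36;  R: 6
Total ground atoms: 6 + 36 + 6 = 48.

48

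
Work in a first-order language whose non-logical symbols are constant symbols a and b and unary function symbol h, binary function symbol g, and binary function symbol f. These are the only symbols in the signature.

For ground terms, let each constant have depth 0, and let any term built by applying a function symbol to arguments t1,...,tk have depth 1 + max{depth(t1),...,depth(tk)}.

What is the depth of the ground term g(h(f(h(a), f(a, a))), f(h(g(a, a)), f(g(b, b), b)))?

depth(h(a)) = 1 + depth(a) = 1 + 0 = 1
depth(f(a, a)) = 1 + max(0, 0) = 1
depth(f(h(a), f(a, a))) = 1 + max(1, 1) = 2
depth(h(f(h(a), f(a, a)))) = 1 + depth(f(h(a), f(a, a))) = 1 + 2 = 3
depth(g(a, a)) = 1 + max(0, 0) = 1
depth(h(g(a, a))) = 1 + depth(g(a, a)) = 1 + 1 = 2
depth(g(b, b)) = 1 + max(0, 0) = 1
depth(f(g(b, b), b)) = 1 + max(1, 0) = 2
depth(f(h(g(a, a)), f(g(b, b), b))) = 1 + max(2, 2) = 3
depth(g(h(f(h(a), f(a, a))), f(h(g(a, a)), f(g(b, b), b)))) = 1 + max(3, 3) = 4

4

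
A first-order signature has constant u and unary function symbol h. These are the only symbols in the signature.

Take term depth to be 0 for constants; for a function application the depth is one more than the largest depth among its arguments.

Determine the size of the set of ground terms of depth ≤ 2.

3

Let N_k count ground terms of depth at most k. Each non-constant term of depth ≤ k is some function symbol applied to depth-≤(k−1) arguments, giving N_k = 1 + N_{k-1}.
N_0 = 1
N_1 = 1 + 1 = 2
N_2 = 1 + 2 = 3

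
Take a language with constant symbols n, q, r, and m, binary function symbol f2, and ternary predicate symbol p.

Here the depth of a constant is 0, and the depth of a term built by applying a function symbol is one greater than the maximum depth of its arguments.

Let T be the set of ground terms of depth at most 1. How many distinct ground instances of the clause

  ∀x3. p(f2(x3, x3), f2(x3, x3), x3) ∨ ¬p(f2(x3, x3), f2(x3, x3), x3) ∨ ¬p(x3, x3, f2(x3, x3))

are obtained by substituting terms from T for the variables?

20

Ground terms of depth ≤ 1:
  Count level by level. With function symbols f2/2, the terms of depth ≤ k are the 4 constants together with each function applied to depth-≤(k−1) tuples, so N_k = 4 + N_{k-1}^2.
  N_0 = 4
  N_1 = 4 + 4^2 = 20
So there are 20 ground terms available for substitution.
The body mentions the single quantified variable x3; since ground terms form a free algebra, no two substitutions collapse to the same formula.
Number of ground instances = 20.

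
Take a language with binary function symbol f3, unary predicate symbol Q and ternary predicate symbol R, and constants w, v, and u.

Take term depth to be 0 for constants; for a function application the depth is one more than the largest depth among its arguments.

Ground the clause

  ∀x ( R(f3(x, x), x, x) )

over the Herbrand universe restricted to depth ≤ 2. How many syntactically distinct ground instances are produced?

Ground terms of depth ≤ 2:
  Let N_k = |{terms of depth ≤ k}|. Then N_0 = 3 and N_k = 3 + N_{k-1}^2 for k ≥ 1 (one summand per function symbol, arity giving the exponent).
  N_0 = 3
  N_1 = 3 + 3^2 = 12
  N_2 = 3 + 12^2 = 147
So there are 147 ground terms available for substitution.
The variable x ranges independently over the available ground terms, and distinct assignments produce distinct instances.
Number of ground instances = 147.

147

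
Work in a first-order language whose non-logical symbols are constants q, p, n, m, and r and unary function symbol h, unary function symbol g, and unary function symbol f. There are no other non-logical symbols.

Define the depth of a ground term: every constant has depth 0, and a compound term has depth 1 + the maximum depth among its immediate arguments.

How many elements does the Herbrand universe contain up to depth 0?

5

Let N_k count ground terms of depth at most k. Each non-constant term of depth ≤ k is some function symbol applied to depth-≤(k−1) arguments, giving N_k = 5 + N_{k-1} + N_{k-1} + N_{k-1}.
N_0 = 5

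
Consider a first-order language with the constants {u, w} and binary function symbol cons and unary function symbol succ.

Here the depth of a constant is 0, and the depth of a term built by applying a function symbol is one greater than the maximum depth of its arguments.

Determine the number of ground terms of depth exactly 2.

Count level by level. With function symbols cons/2, succ/1, the terms of depth ≤ k are the 2 constants together with each function applied to depth-≤(k−1) tuples, so N_k = 2 + N_{k-1}^2 + N_{k-1}.
N_0 = 2
N_1 = 2 + 2^2 + 2 = 8
N_2 = 2 + 8^2 + 8 = 74
Terms of depth exactly 2: N_2 − N_1 = 74 − 8 = 66.

66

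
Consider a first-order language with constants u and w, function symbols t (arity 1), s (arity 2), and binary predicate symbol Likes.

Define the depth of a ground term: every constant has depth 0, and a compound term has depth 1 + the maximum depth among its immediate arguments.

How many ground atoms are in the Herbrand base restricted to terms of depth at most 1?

64

First count ground terms of depth ≤ 1.
If N_k denotes the number of depth-≤k ground terms, the 2 constants give N_0 = 2, and each function symbol of arity r contributes N_{k-1}^r new terms at level k: N_k = 2 + N_{k-1} + N_{k-1}^2.
N_0 = 2
N_1 = 2 + 2 + 2^2 = 8
So |H| = 8.
Ground atoms are formed by filling each argument slot of a predicate with a term from H, so an r-ary predicate gives |H|^r atoms:
  Likes: 8^2 = 64
Total ground atoms: 64.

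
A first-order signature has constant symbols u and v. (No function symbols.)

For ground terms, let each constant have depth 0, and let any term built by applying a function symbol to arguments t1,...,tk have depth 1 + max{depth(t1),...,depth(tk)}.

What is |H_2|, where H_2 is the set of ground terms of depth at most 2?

2

With no function symbols every ground term is a constant, so there are exactly 2 ground terms at every depth bound.
N_0 = 2
N_1 = 2
N_2 = 2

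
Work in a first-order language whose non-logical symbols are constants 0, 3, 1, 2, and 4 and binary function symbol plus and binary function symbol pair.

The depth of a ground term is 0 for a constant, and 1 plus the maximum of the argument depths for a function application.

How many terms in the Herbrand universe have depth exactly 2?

Let N_k count ground terms of depth at most k. Each non-constant term of depth ≤ k is some function symbol applied to depth-≤(k−1) arguments, giving N_k = 5 + N_{k-1}^2 + N_{k-1}^2.
N_0 = 5
N_1 = 5 + 5^2 + 5^2 = 55
N_2 = 5 + 55^2 + 55^2 = 6055
Terms of depth exactly 2: N_2 − N_1 = 6055 − 55 = 6000.

6000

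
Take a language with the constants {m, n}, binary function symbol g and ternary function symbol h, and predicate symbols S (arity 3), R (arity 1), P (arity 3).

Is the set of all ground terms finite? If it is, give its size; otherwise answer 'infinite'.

infinite

The signature has at least one function symbol (g, arity 2) and at least one constant (m).
Iterating g gives infinitely many distinct ground terms: m, g(m, m), g(g(m, m), g(m, m)), ...
So the Herbrand universe is infinite.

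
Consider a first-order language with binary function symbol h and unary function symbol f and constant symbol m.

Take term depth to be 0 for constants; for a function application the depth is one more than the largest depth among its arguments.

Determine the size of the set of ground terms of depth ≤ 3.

183

Let N_k count ground terms of depth at most k. Each non-constant term of depth ≤ k is some function symbol applied to depth-≤(k−1) arguments, giving N_k = 1 + N_{k-1}^2 + N_{k-1}.
N_0 = 1
N_1 = 1 + 1^2 + 1 = 3
N_2 = 1 + 3^2 + 3 = 13
N_3 = 1 + 13^2 + 13 = 183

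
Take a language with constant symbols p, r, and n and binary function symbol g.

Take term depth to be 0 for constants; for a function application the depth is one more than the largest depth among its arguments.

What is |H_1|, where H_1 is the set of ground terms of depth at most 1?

If N_k denotes the number of depth-≤k ground terms, the 3 constants give N_0 = 3, and each function symbol of arity r contributes N_{k-1}^r new terms at level k: N_k = 3 + N_{k-1}^2.
N_0 = 3
N_1 = 3 + 3^2 = 12

12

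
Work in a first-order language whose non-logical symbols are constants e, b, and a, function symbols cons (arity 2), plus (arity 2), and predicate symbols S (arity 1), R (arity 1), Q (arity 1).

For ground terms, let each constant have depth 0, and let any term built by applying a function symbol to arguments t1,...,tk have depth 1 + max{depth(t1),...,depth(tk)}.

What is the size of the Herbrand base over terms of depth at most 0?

First count ground terms of depth ≤ 0.
Let N_k = |{terms of depth ≤ k}|. Then N_0 = 3 and N_k = 3 + N_{k-1}^2 + N_{k-1}^2 for k ≥ 1 (one summand per function symbol, arity giving the exponent).
N_0 = 3
Explicitly: e, b, a.
So |H| = 3.
For each predicate symbol, the number of ground atoms is |H| raised to its arity; summing:
  S: 3;  R: 3;  Q: 3
Total ground atoms: 3 + 3 + 3 = 9.

9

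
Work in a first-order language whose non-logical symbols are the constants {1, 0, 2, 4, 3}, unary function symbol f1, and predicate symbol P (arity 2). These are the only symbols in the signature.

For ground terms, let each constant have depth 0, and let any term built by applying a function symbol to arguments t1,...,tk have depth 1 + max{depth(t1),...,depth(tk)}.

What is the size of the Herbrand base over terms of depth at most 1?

100

First count ground terms of depth ≤ 1.
Write N_k for the number of ground terms of depth ≤ k. A term of depth ≤ k is either a constant or a function symbol applied to arguments of depth ≤ k−1, so N_k = 5 + N_{k-1}.
N_0 = 5
N_1 = 5 + 5 = 10
So |H| = 10.
For each predicate symbol, the number of ground atoms is |H| raised to its arity; summing:
  P: 10^2 = 100
Total ground atoms: 100.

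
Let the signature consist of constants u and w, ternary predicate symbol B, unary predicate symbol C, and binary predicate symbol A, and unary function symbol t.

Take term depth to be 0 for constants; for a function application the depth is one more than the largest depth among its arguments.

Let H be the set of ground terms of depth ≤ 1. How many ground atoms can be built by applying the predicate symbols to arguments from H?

84

First count ground terms of depth ≤ 1.
If N_k denotes the number of depth-≤k ground terms, the 2 constants give N_0 = 2, and each function symbol of arity r contributes N_{k-1}^r new terms at level k: N_k = 2 + N_{k-1}.
N_0 = 2
N_1 = 2 + 2 = 4
Explicitly: u, w, t(u), t(w).
So |H| = 4.
Ground atoms are formed by filling each argument slot of a predicate with a term from H, so an r-ary predicate gives |H|^r atoms:
  B: 4^3 = 64;  C: 4;  A: 4^2 = 16
Total ground atoms: 64 + 4 + 16 = 84.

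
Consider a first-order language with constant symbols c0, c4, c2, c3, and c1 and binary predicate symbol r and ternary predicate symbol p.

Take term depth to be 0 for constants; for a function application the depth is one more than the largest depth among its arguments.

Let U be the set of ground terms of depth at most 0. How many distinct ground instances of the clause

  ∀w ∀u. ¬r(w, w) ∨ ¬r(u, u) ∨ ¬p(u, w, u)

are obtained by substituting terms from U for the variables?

Ground terms of depth ≤ 0:
  With no function symbols every ground term is a constant, so there are exactly 5 ground terms at every depth bound.
  N_0 = 5
  Explicitly: c0, c4, c2, c3, c1.
So there are 5 ground terms available for substitution.
The body mentions every one of the 2 quantified variables; since ground terms form a free algebra, no two substitutions collapse to the same formula.
Number of ground instances = 5^2 = 25.

25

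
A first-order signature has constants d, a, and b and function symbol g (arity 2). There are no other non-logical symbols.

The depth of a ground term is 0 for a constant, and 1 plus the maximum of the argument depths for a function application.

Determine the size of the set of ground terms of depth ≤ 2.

Let N_k = |{terms of depth ≤ k}|. Then N_0 = 3 and N_k = 3 + N_{k-1}^2 for k ≥ 1 (one summand per function symbol, arity giving the exponent).
N_0 = 3
N_1 = 3 + 3^2 = 12
N_2 = 3 + 12^2 = 147

147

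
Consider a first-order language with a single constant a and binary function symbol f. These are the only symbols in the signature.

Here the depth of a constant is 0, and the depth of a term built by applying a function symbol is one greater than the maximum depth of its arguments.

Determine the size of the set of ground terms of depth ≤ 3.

26

If N_k denotes the number of depth-≤k ground terms, the 1 constant gives N_0 = 1, and each function symbol of arity r contributes N_{k-1}^r new terms at level k: N_k = 1 + N_{k-1}^2.
N_0 = 1
N_1 = 1 + 1^2 = 2
N_2 = 1 + 2^2 = 5
N_3 = 1 + 5^2 = 26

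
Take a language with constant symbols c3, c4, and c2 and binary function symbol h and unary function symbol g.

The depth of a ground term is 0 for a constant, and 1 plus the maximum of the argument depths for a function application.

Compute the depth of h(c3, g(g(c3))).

depth(g(c3)) = 1 + depth(c3) = 1 + 0 = 1
depth(g(g(c3))) = 1 + depth(g(c3)) = 1 + 1 = 2
depth(h(c3, g(g(c3)))) = 1 + max(0, 2) = 3

3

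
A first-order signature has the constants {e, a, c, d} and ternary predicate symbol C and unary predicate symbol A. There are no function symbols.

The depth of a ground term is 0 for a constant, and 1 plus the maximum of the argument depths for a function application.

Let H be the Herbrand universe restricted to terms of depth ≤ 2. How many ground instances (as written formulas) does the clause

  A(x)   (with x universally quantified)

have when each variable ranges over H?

Ground terms of depth ≤ 2:
  With no function symbols every ground term is a constant, so there are exactly 4 ground terms at every depth bound.
  N_0 = 4
  N_1 = 4
  N_2 = 4
  Explicitly: e, a, c, d.
So there are 4 ground terms available for substitution.
The variable x ranges independently over the available ground terms, and distinct assignments produce distinct instances.
Number of ground instances = 4.

4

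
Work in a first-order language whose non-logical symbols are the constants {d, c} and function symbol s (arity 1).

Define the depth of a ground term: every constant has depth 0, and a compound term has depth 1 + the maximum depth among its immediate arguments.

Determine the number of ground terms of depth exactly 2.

2

If N_k denotes the number of depth-≤k ground terms, the 2 constants give N_0 = 2, and each function symbol of arity r contributes N_{k-1}^r new terms at level k: N_k = 2 + N_{k-1}.
N_0 = 2
N_1 = 2 + 2 = 4
N_2 = 2 + 4 = 6
Terms of depth exactly 2: N_2 − N_1 = 6 − 4 = 2.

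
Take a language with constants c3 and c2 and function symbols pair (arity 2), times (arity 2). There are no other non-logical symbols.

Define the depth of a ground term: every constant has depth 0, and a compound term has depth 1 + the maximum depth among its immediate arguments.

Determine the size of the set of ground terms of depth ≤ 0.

Let N_k = |{terms of depth ≤ k}|. Then N_0 = 2 and N_k = 2 + N_{k-1}^2 + N_{k-1}^2 for k ≥ 1 (one summand per function symbol, arity giving the exponent).
N_0 = 2
Explicitly: c3, c2.

2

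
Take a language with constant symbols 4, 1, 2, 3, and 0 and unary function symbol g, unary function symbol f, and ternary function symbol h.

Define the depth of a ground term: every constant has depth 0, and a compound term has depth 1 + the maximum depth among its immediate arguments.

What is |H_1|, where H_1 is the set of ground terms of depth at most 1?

Count level by level. With function symbols g/1, f/1, h/3, the terms of depth ≤ k are the 5 constants together with each function applied to depth-≤(k−1) tuples, so N_k = 5 + N_{k-1} + N_{k-1} + N_{k-1}^3.
N_0 = 5
N_1 = 5 + 5 + 5 + 5^3 = 140

140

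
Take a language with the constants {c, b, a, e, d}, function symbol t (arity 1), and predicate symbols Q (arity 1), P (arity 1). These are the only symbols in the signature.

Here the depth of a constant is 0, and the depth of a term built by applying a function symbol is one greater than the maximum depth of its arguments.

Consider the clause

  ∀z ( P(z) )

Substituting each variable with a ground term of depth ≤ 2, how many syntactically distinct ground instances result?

Ground terms of depth ≤ 2:
  Let N_k = |{terms of depth ≤ k}|. Then N_0 = 5 and N_k = 5 + N_{k-1} for k ≥ 1 (one summand per function symbol, arity giving the exponent).
  N_0 = 5
  N_1 = 5 + 5 = 10
  N_2 = 5 + 10 = 15
So there are 15 ground terms available for substitution.
The body mentions the single quantified variable z; since ground terms form a free algebra, no two substitutions collapse to the same formula.
Number of ground instances = 15.

15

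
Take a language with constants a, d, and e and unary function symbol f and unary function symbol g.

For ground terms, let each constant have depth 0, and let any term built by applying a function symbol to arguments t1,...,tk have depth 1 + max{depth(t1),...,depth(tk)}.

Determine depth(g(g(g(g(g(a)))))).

5

depth(g(a)) = 1 + depth(a) = 1 + 0 = 1
depth(g(g(a))) = 1 + depth(g(a)) = 1 + 1 = 2
depth(g(g(g(a)))) = 1 + depth(g(g(a))) = 1 + 2 = 3
depth(g(g(g(g(a))))) = 1 + depth(g(g(g(a)))) = 1 + 3 = 4
depth(g(g(g(g(g(a)))))) = 1 + depth(g(g(g(g(a))))) = 1 + 4 = 5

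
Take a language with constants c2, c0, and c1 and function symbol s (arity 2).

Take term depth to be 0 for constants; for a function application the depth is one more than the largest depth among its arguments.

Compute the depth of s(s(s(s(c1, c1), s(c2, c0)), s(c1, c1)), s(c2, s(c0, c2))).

4

depth(s(c1, c1)) = 1 + max(0, 0) = 1
depth(s(c2, c0)) = 1 + max(0, 0) = 1
depth(s(s(c1, c1), s(c2, c0))) = 1 + max(1, 1) = 2
depth(s(s(s(c1, c1), s(c2, c0)), s(c1, c1))) = 1 + max(2, 1) = 3
depth(s(c0, c2)) = 1 + max(0, 0) = 1
depth(s(c2, s(c0, c2))) = 1 + max(0, 1) = 2
depth(s(s(s(s(c1, c1), s(c2, c0)), s(c1, c1)), s(c2, s(c0, c2)))) = 1 + max(3, 2) = 4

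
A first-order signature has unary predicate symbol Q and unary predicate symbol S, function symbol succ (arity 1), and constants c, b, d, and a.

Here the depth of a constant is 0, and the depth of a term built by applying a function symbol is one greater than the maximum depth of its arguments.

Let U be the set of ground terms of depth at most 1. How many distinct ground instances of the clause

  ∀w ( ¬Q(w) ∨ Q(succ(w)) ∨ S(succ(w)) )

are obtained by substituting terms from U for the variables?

8

Ground terms of depth ≤ 1:
  Let N_k count ground terms of depth at most k. Each non-constant term of depth ≤ k is some function symbol applied to depth-≤(k−1) arguments, giving N_k = 4 + N_{k-1}.
  N_0 = 4
  N_1 = 4 + 4 = 8
  Explicitly: c, b, d, a, succ(c), succ(b), succ(d), succ(a).
So there are 8 ground terms available for substitution.
The clause has 1 distinct variable (w), which appears in the body. In the free term algebra distinct substitutions yield syntactically distinct ground instances.
Number of ground instances = 8.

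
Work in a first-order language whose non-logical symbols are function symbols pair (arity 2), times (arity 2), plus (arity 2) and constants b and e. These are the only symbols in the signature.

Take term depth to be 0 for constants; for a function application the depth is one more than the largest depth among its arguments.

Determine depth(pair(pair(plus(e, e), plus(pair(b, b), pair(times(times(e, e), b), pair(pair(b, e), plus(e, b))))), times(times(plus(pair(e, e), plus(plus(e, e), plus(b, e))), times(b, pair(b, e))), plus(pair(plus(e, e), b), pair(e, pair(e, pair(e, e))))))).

6

depth(plus(e, e)) = 1 + max(0, 0) = 1
depth(pair(b, b)) = 1 + max(0, 0) = 1
depth(times(e, e)) = 1 + max(0, 0) = 1
depth(times(times(e, e), b)) = 1 + max(1, 0) = 2
depth(pair(b, e)) = 1 + max(0, 0) = 1
depth(plus(e, b)) = 1 + max(0, 0) = 1
depth(pair(pair(b, e), plus(e, b))) = 1 + max(1, 1) = 2
depth(pair(times(times(e, e), b), pair(pair(b, e), plus(e, b)))) = 1 + max(2, 2) = 3
depth(plus(pair(b, b), pair(times(times(e, e), b), pair(pair(b, e), plus(e, b))))) = 1 + max(1, 3) = 4
depth(pair(plus(e, e), plus(pair(b, b), pair(times(times(e, e), b), pair(pair(b, e), plus(e, b)))))) = 1 + max(1, 4) = 5
depth(pair(e, e)) = 1 + max(0, 0) = 1
depth(plus(b, e)) = 1 + max(0, 0) = 1
depth(plus(plus(e, e), plus(b, e))) = 1 + max(1, 1) = 2
depth(plus(pair(e, e), plus(plus(e, e), plus(b, e)))) = 1 + max(1, 2) = 3
depth(times(b, pair(b, e))) = 1 + max(0, 1) = 2
depth(times(plus(pair(e, e), plus(plus(e, e), plus(b, e))), times(b, pair(b, e)))) = 1 + max(3, 2) = 4
depth(pair(plus(e, e), b)) = 1 + max(1, 0) = 2
depth(pair(e, pair(e, e))) = 1 + max(0, 1) = 2
depth(pair(e, pair(e, pair(e, e)))) = 1 + max(0, 2) = 3
depth(plus(pair(plus(e, e), b), pair(e, pair(e, pair(e, e))))) = 1 + max(2, 3) = 4
depth(times(times(plus(pair(e, e), plus(plus(e, e), plus(b, e))), times(b, pair(b, e))), plus(pair(plus(e, e), b), pair(e, pair(e, pair(e, e)))))) = 1 + max(4, 4) = 5
depth(pair(pair(plus(e, e), plus(pair(b, b), pair(times(times(e, e), b), pair(pair(b, e), plus(e, b))))), times(times(plus(pair(e, e), plus(plus(e, e), plus(b, e))), times(b, pair(b, e))), plus(pair(plus(e, e), b), pair(e, pair(e, pair(e, e))))))) = 1 + max(5, 5) = 6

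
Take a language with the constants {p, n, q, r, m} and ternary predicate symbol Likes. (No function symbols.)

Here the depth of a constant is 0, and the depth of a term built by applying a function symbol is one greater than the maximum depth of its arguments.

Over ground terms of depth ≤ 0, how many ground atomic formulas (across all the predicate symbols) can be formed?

First count ground terms of depth ≤ 0.
With no function symbols every ground term is a constant, so there are exactly 5 ground terms at every depth bound.
N_0 = 5
So |H| = 5.
A ground atom is a predicate applied to a tuple of terms from H, so the count is the sum over predicates of |H|^arity:
  Likes: 5^3 = 125
Total ground atoms: 125.

125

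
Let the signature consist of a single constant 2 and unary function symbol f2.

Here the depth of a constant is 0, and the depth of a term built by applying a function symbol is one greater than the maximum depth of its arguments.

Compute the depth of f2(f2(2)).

2

depth(f2(2)) = 1 + depth(2) = 1 + 0 = 1
depth(f2(f2(2))) = 1 + depth(f2(2)) = 1 + 1 = 2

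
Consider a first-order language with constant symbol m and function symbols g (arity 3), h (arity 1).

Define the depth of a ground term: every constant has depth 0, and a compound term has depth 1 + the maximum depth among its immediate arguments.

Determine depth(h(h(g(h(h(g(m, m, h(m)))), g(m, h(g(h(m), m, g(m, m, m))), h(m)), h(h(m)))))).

depth(h(m)) = 1 + depth(m) = 1 + 0 = 1
depth(g(m, m, h(m))) = 1 + max(0, 0, 1) = 2
depth(h(g(m, m, h(m)))) = 1 + depth(g(m, m, h(m))) = 1 + 2 = 3
depth(h(h(g(m, m, h(m))))) = 1 + depth(h(g(m, m, h(m)))) = 1 + 3 = 4
depth(g(m, m, m)) = 1 + max(0, 0, 0) = 1
depth(g(h(m), m, g(m, m, m))) = 1 + max(1, 0, 1) = 2
depth(h(g(h(m), m, g(m, m, m)))) = 1 + depth(g(h(m), m, g(m, m, m))) = 1 + 2 = 3
depth(g(m, h(g(h(m), m, g(m, m, m))), h(m))) = 1 + max(0, 3, 1) = 4
depth(h(h(m))) = 1 + depth(h(m)) = 1 + 1 = 2
depth(g(h(h(g(m, m, h(m)))), g(m, h(g(h(m), m, g(m, m, m))), h(m)), h(h(m)))) = 1 + max(4, 4, 2) = 5
depth(h(g(h(h(g(m, m, h(m)))), g(m, h(g(h(m), m, g(m, m, m))), h(m)), h(h(m))))) = 1 + depth(g(h(h(g(m, m, h(m)))), g(m, h(g(h(m), m, g(m, m, m))), h(m)), h(h(m)))) = 1 + 5 = 6
depth(h(h(g(h(h(g(m, m, h(m)))), g(m, h(g(h(m), m, g(m, m, m))), h(m)), h(h(m)))))) = 1 + depth(h(g(h(h(g(m, m, h(m)))), g(m, h(g(h(m), m, g(m, m, m))), h(m)), h(h(m))))) = 1 + 6 = 7

7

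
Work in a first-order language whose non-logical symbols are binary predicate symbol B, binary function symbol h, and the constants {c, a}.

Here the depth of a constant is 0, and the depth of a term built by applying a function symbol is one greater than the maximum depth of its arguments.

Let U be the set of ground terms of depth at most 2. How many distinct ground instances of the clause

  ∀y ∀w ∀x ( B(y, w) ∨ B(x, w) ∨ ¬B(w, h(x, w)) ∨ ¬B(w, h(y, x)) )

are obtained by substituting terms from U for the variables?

54872

Ground terms of depth ≤ 2:
  Let N_k = |{terms of depth ≤ k}|. Then N_0 = 2 and N_k = 2 + N_{k-1}^2 for k ≥ 1 (one summand per function symbol, arity giving the exponent).
  N_0 = 2
  N_1 = 2 + 2^2 = 6
  N_2 = 2 + 6^2 = 38
So there are 38 ground terms available for substitution.
Each of y, w, x ranges independently over the available ground terms, and distinct assignments produce distinct instances.
Number of ground instances = 38^3 = 54872.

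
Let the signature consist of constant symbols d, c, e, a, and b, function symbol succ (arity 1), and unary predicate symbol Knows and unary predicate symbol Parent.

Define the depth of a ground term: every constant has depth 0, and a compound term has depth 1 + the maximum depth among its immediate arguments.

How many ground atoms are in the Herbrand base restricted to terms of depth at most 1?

20

First count ground terms of depth ≤ 1.
Let N_k = |{terms of depth ≤ k}|. Then N_0 = 5 and N_k = 5 + N_{k-1} for k ≥ 1 (one summand per function symbol, arity giving the exponent).
N_0 = 5
N_1 = 5 + 5 = 10
So |H| = 10.
Ground atoms are formed by filling each argument slot of a predicate with a term from H, so an r-ary predicate gives |H|^r atoms:
  Knows: 10;  Parent: 10
Total ground atoms: 10 + 10 = 20.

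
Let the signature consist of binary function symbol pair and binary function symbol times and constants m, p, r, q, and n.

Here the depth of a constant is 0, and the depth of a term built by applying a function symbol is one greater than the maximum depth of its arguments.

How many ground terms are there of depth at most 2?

Write N_k for the number of ground terms of depth ≤ k. A term of depth ≤ k is either a constant or a function symbol applied to arguments of depth ≤ k−1, so N_k = 5 + N_{k-1}^2 + N_{k-1}^2.
N_0 = 5
N_1 = 5 + 5^2 + 5^2 = 55
N_2 = 5 + 55^2 + 55^2 = 6055

6055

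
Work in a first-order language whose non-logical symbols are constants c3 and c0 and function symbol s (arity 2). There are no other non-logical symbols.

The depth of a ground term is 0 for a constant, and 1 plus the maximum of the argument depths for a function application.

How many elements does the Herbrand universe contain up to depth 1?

Let N_k = |{terms of depth ≤ k}|. Then N_0 = 2 and N_k = 2 + N_{k-1}^2 for k ≥ 1 (one summand per function symbol, arity giving the exponent).
N_0 = 2
N_1 = 2 + 2^2 = 6

6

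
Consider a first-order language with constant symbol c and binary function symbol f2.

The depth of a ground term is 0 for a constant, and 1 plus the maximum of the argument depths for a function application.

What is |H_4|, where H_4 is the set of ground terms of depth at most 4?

677

Write N_k for the number of ground terms of depth ≤ k. A term of depth ≤ k is either a constant or a function symbol applied to arguments of depth ≤ k−1, so N_k = 1 + N_{k-1}^2.
N_0 = 1
N_1 = 1 + 1^2 = 2
N_2 = 1 + 2^2 = 5
N_3 = 1 + 5^2 = 26
N_4 = 1 + 26^2 = 677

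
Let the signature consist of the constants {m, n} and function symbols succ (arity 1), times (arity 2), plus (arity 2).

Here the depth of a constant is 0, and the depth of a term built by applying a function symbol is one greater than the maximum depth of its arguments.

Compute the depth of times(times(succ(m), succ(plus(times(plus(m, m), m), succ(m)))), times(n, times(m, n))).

depth(succ(m)) = 1 + depth(m) = 1 + 0 = 1
depth(plus(m, m)) = 1 + max(0, 0) = 1
depth(times(plus(m, m), m)) = 1 + max(1, 0) = 2
depth(plus(times(plus(m, m), m), succ(m))) = 1 + max(2, 1) = 3
depth(succ(plus(times(plus(m, m), m), succ(m)))) = 1 + depth(plus(times(plus(m, m), m), succ(m))) = 1 + 3 = 4
depth(times(succ(m), succ(plus(times(plus(m, m), m), succ(m))))) = 1 + max(1, 4) = 5
depth(times(m, n)) = 1 + max(0, 0) = 1
depth(times(n, times(m, n))) = 1 + max(0, 1) = 2
depth(times(times(succ(m), succ(plus(times(plus(m, m), m), succ(m)))), times(n, times(m, n)))) = 1 + max(5, 2) = 6

6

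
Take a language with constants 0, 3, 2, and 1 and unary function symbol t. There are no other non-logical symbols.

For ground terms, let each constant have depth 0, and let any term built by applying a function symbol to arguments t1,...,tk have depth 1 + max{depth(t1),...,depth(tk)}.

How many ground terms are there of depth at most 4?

Let N_k count ground terms of depth at most k. Each non-constant term of depth ≤ k is some function symbol applied to depth-≤(k−1) arguments, giving N_k = 4 + N_{k-1}.
N_0 = 4
N_1 = 4 + 4 = 8
N_2 = 4 + 8 = 12
N_3 = 4 + 12 = 16
N_4 = 4 + 16 = 20

20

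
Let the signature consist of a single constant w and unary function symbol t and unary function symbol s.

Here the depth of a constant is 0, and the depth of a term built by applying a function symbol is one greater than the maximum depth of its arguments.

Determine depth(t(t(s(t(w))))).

depth(t(w)) = 1 + depth(w) = 1 + 0 = 1
depth(s(t(w))) = 1 + depth(t(w)) = 1 + 1 = 2
depth(t(s(t(w)))) = 1 + depth(s(t(w))) = 1 + 2 = 3
depth(t(t(s(t(w))))) = 1 + depth(t(s(t(w)))) = 1 + 3 = 4

4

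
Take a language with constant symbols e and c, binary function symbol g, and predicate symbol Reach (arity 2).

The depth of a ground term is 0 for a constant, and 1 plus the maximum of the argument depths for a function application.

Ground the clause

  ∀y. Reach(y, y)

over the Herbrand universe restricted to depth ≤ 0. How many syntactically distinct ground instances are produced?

2

Ground terms of depth ≤ 0:
  Count level by level. With function symbols g/2, the terms of depth ≤ k are the 2 constants together with each function applied to depth-≤(k−1) tuples, so N_k = 2 + N_{k-1}^2.
  N_0 = 2
So there are 2 ground terms available for substitution.
The body mentions the single quantified variable y; since ground terms form a free algebra, no two substitutions collapse to the same formula.
Number of ground instances = 2.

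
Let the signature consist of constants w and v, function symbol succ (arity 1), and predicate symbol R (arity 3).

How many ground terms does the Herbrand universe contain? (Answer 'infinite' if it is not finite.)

infinite

The signature has at least one function symbol (succ, arity 1) and at least one constant (w).
Iterating succ gives infinitely many distinct ground terms: w, succ(w), succ(succ(w)), ...
So the Herbrand universe is infinite.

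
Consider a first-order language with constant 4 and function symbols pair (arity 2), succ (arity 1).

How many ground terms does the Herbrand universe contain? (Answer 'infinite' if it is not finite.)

infinite

The signature has at least one function symbol (pair, arity 2) and at least one constant (4).
Iterating pair gives infinitely many distinct ground terms: 4, pair(4, 4), pair(pair(4, 4), pair(4, 4)), ...
So the Herbrand universe is infinite.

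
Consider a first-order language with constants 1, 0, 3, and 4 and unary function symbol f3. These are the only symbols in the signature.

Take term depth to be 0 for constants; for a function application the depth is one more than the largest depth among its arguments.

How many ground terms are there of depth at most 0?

4

Count level by level. With function symbols f3/1, the terms of depth ≤ k are the 4 constants together with each function applied to depth-≤(k−1) tuples, so N_k = 4 + N_{k-1}.
N_0 = 4
Explicitly: 1, 0, 3, 4.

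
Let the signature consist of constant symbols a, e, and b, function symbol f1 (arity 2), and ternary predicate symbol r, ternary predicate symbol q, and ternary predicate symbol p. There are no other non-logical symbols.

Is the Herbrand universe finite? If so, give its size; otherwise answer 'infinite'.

infinite

The signature has at least one function symbol (f1, arity 2) and at least one constant (a).
Iterating f1 gives infinitely many distinct ground terms: a, f1(a, a), f1(f1(a, a), f1(a, a)), ...
So the Herbrand universe is infinite.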